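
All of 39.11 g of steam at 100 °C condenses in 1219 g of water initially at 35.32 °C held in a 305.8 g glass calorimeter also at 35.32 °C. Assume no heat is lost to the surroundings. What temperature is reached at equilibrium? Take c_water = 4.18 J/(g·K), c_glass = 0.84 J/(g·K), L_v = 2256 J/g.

Heat gained plus heat lost sum to zero:
steam→water at 100 °C releases m L_v = 39.11×2256 = 88232
  condensed water 100 °C→T: 163.48(T − 100)
  original water: 5095.4(T − 35.32)
  glass cup: 305.8×0.84×(T − 35.32) = 256.87(T − 35.32)
5515.8 T = 88232 + 16348 + 189043 = 293623
T ≈ 53.23 °C — below 100 °C, confirming all the steam condensed.

T_f ≈ 53.2 °C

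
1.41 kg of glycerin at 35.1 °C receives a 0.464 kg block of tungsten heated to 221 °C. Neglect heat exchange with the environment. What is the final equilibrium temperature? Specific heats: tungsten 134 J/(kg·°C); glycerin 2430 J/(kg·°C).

T_f ≈ 38.4 °C

Heat lost by the tungsten equals heat gained by the glycerin:
0.464·134·(221 − T) = 1.41·2430·(T − 35.1)
62.18(221 − T) = 3426.3(T − 35.1)
3488.5 T = 134004  ⇒  T ≈ 38.41 °C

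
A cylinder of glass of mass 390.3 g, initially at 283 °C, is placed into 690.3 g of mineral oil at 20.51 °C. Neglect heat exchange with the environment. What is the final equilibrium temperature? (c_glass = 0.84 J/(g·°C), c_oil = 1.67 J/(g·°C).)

T_f ≈ 78.6 °C

Heat gained plus heat lost sum to zero:
390.3·0.84·(T − 283) + 690.3·1.67·(T − 20.51) = 0
327.85(T − 283) + 1152.8(T − 20.51) = 0
1480.7 T = 116426
T = 116426 / 1480.7 = 78.6 °C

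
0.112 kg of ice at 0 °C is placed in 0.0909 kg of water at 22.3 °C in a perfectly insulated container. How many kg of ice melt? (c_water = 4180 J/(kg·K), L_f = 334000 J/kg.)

Cooling the water to 0 °C releases 0.0909·4180·22.3 = 8473.2 J.
To melt every bit of ice: 0.112·334000 = 37408 J.
8473.2 J < 37408 J, so only part of the ice melts and the system sits at 0 °C.
Mass melted = 8473.2/334000 ≈ 0.02537 kg.

m_melted ≈ 0.0254 kg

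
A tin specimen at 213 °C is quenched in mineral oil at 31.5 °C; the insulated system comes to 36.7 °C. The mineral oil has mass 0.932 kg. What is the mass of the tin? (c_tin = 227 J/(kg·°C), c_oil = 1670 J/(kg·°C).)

|Q_tin| = |Q_oil|:
m×227×(213 − 36.7) = 0.932×1670×(36.7 − 31.5)
40020 m = 8093.5  ⇒  m ≈ 0.2022 kg

m ≈ 0.202 kg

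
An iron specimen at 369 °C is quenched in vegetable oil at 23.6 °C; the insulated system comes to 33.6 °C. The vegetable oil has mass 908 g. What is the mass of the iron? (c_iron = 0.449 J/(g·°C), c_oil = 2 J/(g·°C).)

Let T be the final temperature. ΣQ_i = 0:
m×0.449×(33.6 − 369) + 908×2×(33.6 − 23.6) = 0
-150.59 m = -18160
m = -18160/-150.59 ≈ 120.6 g

m ≈ 121 g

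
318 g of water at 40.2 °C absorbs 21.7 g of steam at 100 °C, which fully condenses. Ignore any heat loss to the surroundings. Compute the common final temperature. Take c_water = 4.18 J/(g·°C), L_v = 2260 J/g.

Heat gained plus heat lost sum to zero:
condense steam: −21.7×2260 = −49042
  condensate cools 100→T: 21.7×4.18×(T − 100) = 90.71(T − 100)
  original water: 1329.2(T − 40.2)
1419.9 T = 49042 + 9070.6 + 53435 = 111548
T ≈ 78.56 °C, under the boiling point, so the assumption holds.

T_f ≈ 78.6 °C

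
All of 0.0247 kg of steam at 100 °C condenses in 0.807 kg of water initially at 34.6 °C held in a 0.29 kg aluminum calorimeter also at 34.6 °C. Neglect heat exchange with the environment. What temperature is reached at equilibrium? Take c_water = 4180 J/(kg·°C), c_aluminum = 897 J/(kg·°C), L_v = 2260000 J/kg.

T_f ≈ 51.3 °C

Setting the total heat transfer to zero:
condense steam: −0.0247×2260000 = −55822; condensate cools 100→T: 0.0247×4180×(T − 100) = 103.25(T − 100); original water: 3373.3(T − 34.6); cup: 260.13(T − 34.6)
3736.6 T = 55822 + 10325 + 125715 = 191862
T ≈ 51.35 °C (< 100 °C, so full condensation is consistent).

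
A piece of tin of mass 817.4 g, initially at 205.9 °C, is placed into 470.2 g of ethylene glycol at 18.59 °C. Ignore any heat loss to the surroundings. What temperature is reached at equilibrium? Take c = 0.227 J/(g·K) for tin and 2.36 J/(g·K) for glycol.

T_f ≈ 45.4 °C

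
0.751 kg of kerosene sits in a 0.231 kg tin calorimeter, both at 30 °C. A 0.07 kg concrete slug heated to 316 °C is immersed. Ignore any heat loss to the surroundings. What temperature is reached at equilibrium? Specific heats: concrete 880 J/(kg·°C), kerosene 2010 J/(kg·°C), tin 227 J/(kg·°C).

T_f ≈ 40.9 °C

Energy conservation, ΣQ = 0:
0.07·880·(T − 316) + 0.751·2010·(T − 30) + 0.231·227·(T − 30) = 0
1623.5 T = 66324
T = 66324 / 1623.5 = 40.9 °C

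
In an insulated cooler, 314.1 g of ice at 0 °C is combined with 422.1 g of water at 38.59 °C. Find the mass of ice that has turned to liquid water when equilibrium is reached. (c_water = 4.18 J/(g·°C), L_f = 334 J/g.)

m_melted ≈ 204 g

Heat available from the water dropping to 0 °C: 422.1×4.18×38.59 = 68087 J.
Melting all 314.1 g of ice would need 314.1×334 = 104909 J.
68087 J < 104909 J, so only part of the ice melts and the system sits at 0 °C.
m_melt = 68087 / L_f = 203.9 g.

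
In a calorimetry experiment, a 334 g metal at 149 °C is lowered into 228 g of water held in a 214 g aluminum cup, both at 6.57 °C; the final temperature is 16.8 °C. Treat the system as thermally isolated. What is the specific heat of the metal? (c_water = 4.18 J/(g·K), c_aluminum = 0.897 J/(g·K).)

Energy conservation, ΣQ = 0:
334×c×(16.8 − 149) + 228×4.18×(16.8 − 6.57) + 214×0.897×(16.8 − 6.57) = 0
-44155 c = -11713
c = -11713/-44155 ≈ 0.2653 J/(g·K)

c ≈ 0.265 J/(g·K)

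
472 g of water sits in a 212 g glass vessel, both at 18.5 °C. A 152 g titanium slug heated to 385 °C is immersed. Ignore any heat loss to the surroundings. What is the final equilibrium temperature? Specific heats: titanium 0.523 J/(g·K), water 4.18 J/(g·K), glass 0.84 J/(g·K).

T_f ≈ 31.6 °C

Heat gained plus heat lost sum to zero:
152·0.523·(T − 385) + 472·4.18·(T − 18.5) + 212·0.84·(T − 18.5) = 0
79.5(T − 385) + 1973(T − 18.5) + 178.08(T − 18.5) = 0
(79.5 + 1973 + 178.08) T = 79.5·385 + 1973·18.5 + 178.08·18.5
T ≈ 31.56 °C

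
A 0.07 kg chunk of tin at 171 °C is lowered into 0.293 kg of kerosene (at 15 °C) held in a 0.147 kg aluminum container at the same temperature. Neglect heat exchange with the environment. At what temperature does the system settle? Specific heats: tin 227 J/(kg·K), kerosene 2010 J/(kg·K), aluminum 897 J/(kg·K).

T_f ≈ 18.4 °C

Setting the total heat transfer to zero:
0.07·227·(T − 171) + 0.293·2010·(T − 15) + 0.147·897·(T − 15) = 0
736.68 T = 13529
T = 13529/736.68 ≈ 18.36 °C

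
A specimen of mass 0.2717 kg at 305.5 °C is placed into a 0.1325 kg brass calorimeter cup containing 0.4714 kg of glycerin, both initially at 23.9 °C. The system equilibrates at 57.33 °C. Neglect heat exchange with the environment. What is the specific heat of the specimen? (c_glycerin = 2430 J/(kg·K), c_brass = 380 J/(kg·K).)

c ≈ 593 J/(kg·K)

Heat gained plus heat lost sum to zero:
0.2717·c·(57.33 − 305.5) + 0.4714·2430·(57.33 − 23.9) + 0.1325·380·(57.33 − 23.9) = 0
-67.43 c = -39977
c = -39977/-67.43 ≈ 592.9 J/(kg·K)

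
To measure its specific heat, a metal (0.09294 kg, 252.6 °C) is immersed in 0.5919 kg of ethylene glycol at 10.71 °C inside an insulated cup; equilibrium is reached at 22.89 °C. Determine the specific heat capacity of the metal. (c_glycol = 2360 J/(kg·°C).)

c ≈ 797 J/(kg·°C)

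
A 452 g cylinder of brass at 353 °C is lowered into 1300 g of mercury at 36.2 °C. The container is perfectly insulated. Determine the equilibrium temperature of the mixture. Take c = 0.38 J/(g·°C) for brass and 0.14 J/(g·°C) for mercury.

Taking heat into each body as positive, Σ m c ΔT = 0:
452*0.38*(T − 353) + 1300*0.14*(T − 36.2) = 0
171.76(T − 353) + 182(T − 36.2) = 0
353.76 T = 67220
T = 67220/353.76 ≈ 190.01 °C

T_f ≈ 190.0 °C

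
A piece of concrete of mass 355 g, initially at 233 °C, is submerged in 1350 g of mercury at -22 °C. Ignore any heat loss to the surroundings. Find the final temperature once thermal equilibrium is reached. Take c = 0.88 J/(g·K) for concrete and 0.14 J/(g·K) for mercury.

T_f ≈ 136.9 °C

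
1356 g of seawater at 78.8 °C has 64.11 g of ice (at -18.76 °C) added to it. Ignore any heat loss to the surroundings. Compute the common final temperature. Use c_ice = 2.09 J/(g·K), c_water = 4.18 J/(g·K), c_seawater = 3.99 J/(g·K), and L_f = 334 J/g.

Sum of m c ΔT and latent-heat terms is zero:
warm ice to 0 °C: 64.11×2.09×(0 − (-18.76)) = 2513.7
  latent heat to melt: 64.11×334 = 21413
  meltwater 0→T: 64.11×4.18×T = 267.98 T
  seawater: 5410.4(T − 78.8)
5678.4 T = 426343 − 23926 = 402416
T ≈ 70.87 °C — above 0 °C, consistent with complete melting.

T_f ≈ 70.9 °C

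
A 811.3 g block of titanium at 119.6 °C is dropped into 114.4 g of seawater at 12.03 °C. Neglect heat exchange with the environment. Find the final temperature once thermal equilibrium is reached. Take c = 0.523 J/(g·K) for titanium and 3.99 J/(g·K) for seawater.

T_f ≈ 63.9 °C

Energy conservation, ΣQ = 0:
811.3·0.523·(T − 119.6) + 114.4·3.99·(T − 12.03) = 0
424.31(T − 119.6) + 456.46(T − 12.03) = 0
880.77 T = 56239
T = 56239/880.77 ≈ 63.85 °C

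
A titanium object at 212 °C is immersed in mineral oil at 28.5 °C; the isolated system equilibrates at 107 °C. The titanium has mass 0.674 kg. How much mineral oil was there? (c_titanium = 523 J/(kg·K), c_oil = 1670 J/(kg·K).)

m ≈ 0.282 kg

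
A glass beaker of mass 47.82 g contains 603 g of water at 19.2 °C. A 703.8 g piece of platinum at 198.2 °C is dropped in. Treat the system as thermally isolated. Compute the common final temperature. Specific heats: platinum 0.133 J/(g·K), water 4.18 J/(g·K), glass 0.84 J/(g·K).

T_f ≈ 25.5 °C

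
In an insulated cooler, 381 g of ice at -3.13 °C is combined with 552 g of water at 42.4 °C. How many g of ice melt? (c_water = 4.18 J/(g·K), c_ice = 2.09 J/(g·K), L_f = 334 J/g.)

m_melted ≈ 285 g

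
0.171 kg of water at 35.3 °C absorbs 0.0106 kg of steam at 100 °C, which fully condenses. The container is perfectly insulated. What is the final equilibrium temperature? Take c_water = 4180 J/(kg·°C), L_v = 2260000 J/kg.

T_f ≈ 70.6 °C

Energy conservation, ΣQ = 0:
latent heat released on condensation: 0.0106×2260000 = 23956; condensed water 100 °C→T: 44.31(T − 100); original water: 714.78(T − 35.3)
759.09 T = 23956 + 4430.8 + 25232 = 53619
T ≈ 70.64 °C (< 100 °C, so full condensation is consistent).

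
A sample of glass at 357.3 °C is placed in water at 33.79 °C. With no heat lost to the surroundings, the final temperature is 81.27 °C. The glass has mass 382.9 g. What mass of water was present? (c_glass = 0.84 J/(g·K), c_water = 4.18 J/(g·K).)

m ≈ 447 g

Heat lost by the glass = heat gained by the water:
382.9×0.84×(357.3 − 81.27) = m×4.18×(81.27 − 33.79)
198.47 m = 88781  ⇒  m ≈ 447.3 g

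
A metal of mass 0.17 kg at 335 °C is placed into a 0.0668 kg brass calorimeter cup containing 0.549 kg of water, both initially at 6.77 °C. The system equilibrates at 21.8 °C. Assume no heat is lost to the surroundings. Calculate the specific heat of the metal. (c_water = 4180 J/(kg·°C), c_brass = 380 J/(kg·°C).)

Heat gained plus heat lost sum to zero:
0.17·c·(21.8 − 335) + 0.549·4180·(21.8 − 6.77) + 0.0668·380·(21.8 − 6.77) = 0
-53.24 c = -34873
c = -34873/-53.24 ≈ 655 J/(kg·°C)

c ≈ 655 J/(kg·°C)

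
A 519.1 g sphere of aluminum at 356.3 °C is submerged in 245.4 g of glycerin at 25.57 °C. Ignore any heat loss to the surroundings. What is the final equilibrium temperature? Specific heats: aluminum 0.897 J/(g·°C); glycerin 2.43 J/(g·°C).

T_f ≈ 170.6 °C

Conservation of energy gives ΣQ = 0:
519.1*0.897*(T − 356.3) + 245.4*2.43*(T − 25.57) = 0
(465.63 + 596.32) T = 465.63*356.3 + 596.32*25.57
T ≈ 170.58 °C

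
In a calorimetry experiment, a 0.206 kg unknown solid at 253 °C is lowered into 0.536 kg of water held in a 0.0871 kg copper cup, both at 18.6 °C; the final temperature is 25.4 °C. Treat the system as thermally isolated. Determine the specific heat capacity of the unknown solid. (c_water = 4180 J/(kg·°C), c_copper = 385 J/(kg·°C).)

c ≈ 330 J/(kg·°C)

Conservation of energy gives ΣQ = 0:
0.206×c×(25.4 − 253) + 0.536×4180×(25.4 − 18.6) + 0.0871×385×(25.4 − 18.6) = 0
-46.89 c = -15463
c = -15463/-46.89 ≈ 329.8 J/(kg·°C)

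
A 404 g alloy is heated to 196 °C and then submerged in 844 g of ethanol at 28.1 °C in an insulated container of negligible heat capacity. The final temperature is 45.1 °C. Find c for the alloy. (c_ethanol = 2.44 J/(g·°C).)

Setting the total heat transfer to zero:
404·c·(45.1 − 196) + 844·2.44·(45.1 − 28.1) = 0
-60964 c = -35009
c = -35009/-60964 ≈ 0.5743 J/(g·°C)

c ≈ 0.574 J/(g·°C)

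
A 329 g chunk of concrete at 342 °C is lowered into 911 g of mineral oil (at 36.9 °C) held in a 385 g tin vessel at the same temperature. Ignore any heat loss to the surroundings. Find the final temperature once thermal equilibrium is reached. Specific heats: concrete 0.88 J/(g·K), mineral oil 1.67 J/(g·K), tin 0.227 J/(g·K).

T_f is the heat-capacity-weighted average of the initial temperatures:
T_f = (289.52·342 + 1521.4·36.9 + 87.39·36.9) / (289.52 + 1521.4 + 87.39)
    = 158379 / 1898.3 ≈ 83.43 °C

T_f ≈ 83.4 °C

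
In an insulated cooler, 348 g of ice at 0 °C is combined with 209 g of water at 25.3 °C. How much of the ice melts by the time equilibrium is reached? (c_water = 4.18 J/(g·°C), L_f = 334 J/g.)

m_melted ≈ 66.2 g

Cooling the water to 0 °C releases 209·4.18·25.3 = 22103 J.
Melting all 348 g of ice would need 348·334 = 116232 J.
22103 J < 116232 J, so only part of the ice melts and the system sits at 0 °C.
m_melt = 22103 / L_f = 66.18 g.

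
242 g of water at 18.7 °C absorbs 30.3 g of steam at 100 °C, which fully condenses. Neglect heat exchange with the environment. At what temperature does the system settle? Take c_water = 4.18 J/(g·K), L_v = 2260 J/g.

Let T be the final temperature. ΣQ_i = 0:
steam→water at 100 °C releases m L_v = 30.3×2260 = 68478; condensate cools 100→T: 30.3×4.18×(T − 100) = 126.65(T − 100); original water: 1011.6(T − 18.7)
1138.2 T = 68478 + 12665 + 18916 = 100060
T ≈ 87.91 °C, under the boiling point, so the assumption holds.

T_f ≈ 87.9 °C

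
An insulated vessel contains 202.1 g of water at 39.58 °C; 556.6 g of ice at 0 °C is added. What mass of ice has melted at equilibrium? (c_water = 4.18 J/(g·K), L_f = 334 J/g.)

Water can give up m c ΔT = 202.1·4.18·39.58 = 33436 J before reaching 0 °C.
Melting all 556.6 g of ice would need 556.6·334 = 185904 J.
Since 33436 < 185904 J, not all the ice melts; equilibrium is at 0 °C.
m_melted·334 = 33436  ⇒  m_melted ≈ 100.1 g.

m_melted ≈ 100 g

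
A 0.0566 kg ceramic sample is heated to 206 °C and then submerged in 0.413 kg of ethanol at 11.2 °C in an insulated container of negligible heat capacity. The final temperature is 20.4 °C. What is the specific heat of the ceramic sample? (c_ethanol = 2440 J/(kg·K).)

Heat gained plus heat lost sum to zero:
0.0566·c·(20.4 − 206) + 0.413·2440·(20.4 − 11.2) = 0
-10.5 c = -9271
c = -9271/-10.5 ≈ 882.5 J/(kg·K)

c ≈ 883 J/(kg·K)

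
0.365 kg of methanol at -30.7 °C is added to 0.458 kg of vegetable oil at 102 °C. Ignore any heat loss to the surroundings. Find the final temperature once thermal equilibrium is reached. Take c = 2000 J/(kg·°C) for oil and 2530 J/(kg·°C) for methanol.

Net heat exchanged in the isolated system is zero:
0.458×2000×(T − 102) + 0.365×2530×(T − (-30.7)) = 0
1839.4 T = 65082
T = 65082/1839.4 ≈ 35.38 °C

T_f ≈ 35.4 °C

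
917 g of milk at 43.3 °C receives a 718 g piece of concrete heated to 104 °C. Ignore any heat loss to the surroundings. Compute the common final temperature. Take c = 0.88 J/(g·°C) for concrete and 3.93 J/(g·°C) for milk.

Energy conservation, ΣQ = 0:
718·0.88·(T − 104) + 917·3.93·(T − 43.3) = 0
631.84(T − 104) + 3603.8(T − 43.3) = 0
(631.84 + 3603.8) T = 631.84·104 + 3603.8·43.3
T = 221756 / 4235.6 = 52.4 °C

T_f ≈ 52.4 °C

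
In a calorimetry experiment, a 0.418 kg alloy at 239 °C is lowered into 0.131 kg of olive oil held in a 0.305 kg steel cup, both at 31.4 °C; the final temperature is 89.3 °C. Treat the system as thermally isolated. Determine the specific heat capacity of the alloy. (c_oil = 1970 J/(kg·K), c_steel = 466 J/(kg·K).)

c ≈ 370 J/(kg·K)

Net heat exchanged in the isolated system is zero:
0.418×c×(89.3 − 239) + 0.131×1970×(89.3 − 31.4) + 0.305×466×(89.3 − 31.4) = 0
-62.57 c = -23172
c = -23172/-62.57 ≈ 370.3 J/(kg·K)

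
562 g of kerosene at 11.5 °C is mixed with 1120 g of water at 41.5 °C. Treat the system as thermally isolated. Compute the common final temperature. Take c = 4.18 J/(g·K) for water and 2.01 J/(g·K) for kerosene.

T_f is the heat-capacity-weighted average of the initial temperatures:
T_f = (4681.6·41.5 + 1129.6·11.5) / (4681.6 + 1129.6)
    = 207277 / 5811.2 ≈ 35.67 °C

T_f ≈ 35.7 °C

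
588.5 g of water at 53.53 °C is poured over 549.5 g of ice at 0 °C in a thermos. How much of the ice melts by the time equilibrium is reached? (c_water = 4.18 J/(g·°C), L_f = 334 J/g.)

m_melted ≈ 394 g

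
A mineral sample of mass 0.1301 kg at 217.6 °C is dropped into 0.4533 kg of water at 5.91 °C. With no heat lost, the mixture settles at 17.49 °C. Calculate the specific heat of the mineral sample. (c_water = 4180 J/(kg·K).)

c ≈ 843 J/(kg·K)

Taking heat into each body as positive, Σ m c ΔT = 0:
0.1301×c×(17.49 − 217.6) + 0.4533×4180×(17.49 − 5.91) = 0
-26.03 c = -21942
c = -21942/-26.03 ≈ 842.8 J/(kg·K)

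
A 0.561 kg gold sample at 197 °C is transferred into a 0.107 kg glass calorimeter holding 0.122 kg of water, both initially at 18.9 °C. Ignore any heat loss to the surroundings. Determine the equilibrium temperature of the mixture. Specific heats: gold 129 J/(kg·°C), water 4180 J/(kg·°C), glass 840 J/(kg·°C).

T_f ≈ 38.1 °C

Setting the total heat transfer to zero:
0.561*129*(T − 197) + 0.122*4180*(T − 18.9) + 0.107*840*(T − 18.9) = 0
72.37(T − 197) + 509.96(T − 18.9) + 89.88(T − 18.9) = 0
672.21 T = 25594
T = 25594/672.21 ≈ 38.07 °C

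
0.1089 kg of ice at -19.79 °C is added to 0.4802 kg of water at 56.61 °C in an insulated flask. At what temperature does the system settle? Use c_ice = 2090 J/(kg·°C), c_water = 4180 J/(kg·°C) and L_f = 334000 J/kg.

T_f ≈ 29.5 °C

Energy balance with sensible and latent terms:
warm ice to 0 °C: 0.1089×2090×(0 − (-19.79)) = 4504.2
  melt ice: 0.1089×334000 = 36373
  warm the meltwater: 455.2 T
  water cools: 0.4802×4180×(T − 56.61) = 2007.2(T − 56.61)
2462.4 T = 113630 − 40877 = 72753
T ≈ 29.55 °C. Since T > 0 °C, the all-ice-melts assumption holds.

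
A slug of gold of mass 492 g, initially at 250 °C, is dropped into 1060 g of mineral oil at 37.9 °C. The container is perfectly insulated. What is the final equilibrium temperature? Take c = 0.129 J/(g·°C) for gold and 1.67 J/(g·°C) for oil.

Net heat exchanged in the isolated system is zero:
492·0.129·(T − 250) + 1060·1.67·(T − 37.9) = 0
63.47(T − 250) + 1770.2(T − 37.9) = 0
1833.7 T = 82958
T ≈ 45.24 °C

T_f ≈ 45.2 °C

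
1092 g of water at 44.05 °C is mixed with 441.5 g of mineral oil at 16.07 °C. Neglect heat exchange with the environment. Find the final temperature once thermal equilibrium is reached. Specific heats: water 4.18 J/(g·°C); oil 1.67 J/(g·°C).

T_f ≈ 40.2 °C

Conservation of energy gives ΣQ = 0:
1092×4.18×(T − 44.05) + 441.5×1.67×(T − 16.07) = 0
4564.6(T − 44.05) + 737.3(T − 16.07) = 0
(4564.6 + 737.3) T = 4564.6×44.05 + 737.3×16.07
T ≈ 40.16 °C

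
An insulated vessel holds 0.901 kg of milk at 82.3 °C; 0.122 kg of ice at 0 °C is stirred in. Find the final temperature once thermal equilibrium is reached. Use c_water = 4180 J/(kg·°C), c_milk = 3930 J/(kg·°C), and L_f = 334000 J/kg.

T_f ≈ 61.9 °C

Sum of m c ΔT and latent-heat terms is zero:
latent heat to melt: 0.122×334000 = 40748; warm the meltwater: 509.96 T; milk: 3540.9(T − 82.3)
4050.9 T = 291419 − 40748 = 250671
T ≈ 61.88 °C — above 0 °C, consistent with complete melting.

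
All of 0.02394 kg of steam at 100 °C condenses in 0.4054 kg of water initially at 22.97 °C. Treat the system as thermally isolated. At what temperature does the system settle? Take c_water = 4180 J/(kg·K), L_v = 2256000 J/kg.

T_f ≈ 57.4 °C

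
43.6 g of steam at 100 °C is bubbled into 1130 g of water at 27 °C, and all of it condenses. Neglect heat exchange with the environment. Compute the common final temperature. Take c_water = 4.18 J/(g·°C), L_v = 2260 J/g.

T_f ≈ 49.8 °C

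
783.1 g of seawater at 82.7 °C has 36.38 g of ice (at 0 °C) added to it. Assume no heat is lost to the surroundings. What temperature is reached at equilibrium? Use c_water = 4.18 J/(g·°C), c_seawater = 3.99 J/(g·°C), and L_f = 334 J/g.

Sum of m c ΔT and latent-heat terms is zero:
latent heat to melt: 36.38·334 = 12151
  meltwater 0→T: 36.38·4.18·T = 152.07 T
  seawater: 3124.6(T − 82.7)
3276.6 T = 258402 − 12151 = 246251
T ≈ 75.15 °C (positive, so assuming full melt was valid).

T_f ≈ 75.2 °C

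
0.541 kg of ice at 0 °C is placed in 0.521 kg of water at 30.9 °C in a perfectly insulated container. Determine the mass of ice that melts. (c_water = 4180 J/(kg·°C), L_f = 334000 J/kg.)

m_melted ≈ 0.201 kg

Cooling the water to 0 °C releases 0.521·4180·30.9 = 67293 J.
Melting all 0.541 kg of ice would need 0.541·334000 = 180694 J.
That's not enough to melt it all — equilibrium is at 0 °C with ice remaining.
m_melt = 67293 / L_f = 0.2015 kg.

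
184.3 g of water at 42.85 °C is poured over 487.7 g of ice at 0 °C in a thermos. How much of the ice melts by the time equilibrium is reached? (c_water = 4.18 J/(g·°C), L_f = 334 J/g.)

m_melted ≈ 98.8 g

Cooling the water to 0 °C releases 184.3×4.18×42.85 = 33011 J.
To melt every bit of ice: 487.7×334 = 162892 J.
33011 J < 162892 J, so only part of the ice melts and the system sits at 0 °C.
m_melted×334 = 33011  ⇒  m_melted ≈ 98.83 g.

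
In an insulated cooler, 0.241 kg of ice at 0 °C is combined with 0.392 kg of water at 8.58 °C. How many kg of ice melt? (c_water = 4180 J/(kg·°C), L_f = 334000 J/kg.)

Water can give up m c ΔT = 0.392×4180×8.58 = 14059 J before reaching 0 °C.
Melting all 0.241 kg of ice would need 0.241×334000 = 80494 J.
Since 14059 < 80494 J, not all the ice melts; equilibrium is at 0 °C.
m_melt = 14059 / L_f = 0.04209 kg.

m_melted ≈ 0.0421 kg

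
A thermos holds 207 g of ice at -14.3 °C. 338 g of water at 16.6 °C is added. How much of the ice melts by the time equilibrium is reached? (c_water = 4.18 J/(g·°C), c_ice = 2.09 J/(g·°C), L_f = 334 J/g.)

Water can give up m c ΔT = 338×4.18×16.6 = 23453 J before reaching 0 °C.
Warming the ice to 0 °C takes 207×2.09×14.3 = 6186.6 J, leaving 17267 J for melting.
Fully melting the ice requires m_ice L_f = 207×334 = 69138 J.
Since 17267 < 69138 J, not all the ice melts; equilibrium is at 0 °C.
m_melted×334 = 17267  ⇒  m_melted ≈ 51.7 g.

m_melted ≈ 51.7 g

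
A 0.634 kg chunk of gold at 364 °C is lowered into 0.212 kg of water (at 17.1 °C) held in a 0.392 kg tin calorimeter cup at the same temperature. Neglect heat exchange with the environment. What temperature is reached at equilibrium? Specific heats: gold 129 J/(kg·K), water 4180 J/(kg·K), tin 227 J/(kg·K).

Energy conservation, ΣQ = 0:
0.634·129·(T − 364) + 0.212·4180·(T − 17.1) + 0.392·227·(T − 17.1) = 0
81.79(T − 364) + 886.16(T − 17.1) + 88.98(T − 17.1) = 0
(81.79 + 886.16 + 88.98) T = 81.79·364 + 886.16·17.1 + 88.98·17.1
T = 46445 / 1056.9 = 43.9 °C

T_f ≈ 43.9 °C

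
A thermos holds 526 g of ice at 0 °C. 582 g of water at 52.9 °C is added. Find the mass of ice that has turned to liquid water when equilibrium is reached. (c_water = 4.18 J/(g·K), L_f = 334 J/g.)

Water can give up m c ΔT = 582×4.18×52.9 = 128693 J before reaching 0 °C.
To melt every bit of ice: 526×334 = 175684 J.
That's not enough to melt it all — equilibrium is at 0 °C with ice remaining.
m_melt = 128693 / L_f = 385.3 g.

m_melted ≈ 385 g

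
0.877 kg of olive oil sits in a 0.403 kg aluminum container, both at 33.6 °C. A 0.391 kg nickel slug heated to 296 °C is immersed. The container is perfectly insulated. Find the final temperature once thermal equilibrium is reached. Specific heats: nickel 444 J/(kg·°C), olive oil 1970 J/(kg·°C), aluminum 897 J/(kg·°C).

T_f ≈ 53.7 °C

T_f is the heat-capacity-weighted average of the initial temperatures:
T_f = (173.6×296 + 1727.7×33.6 + 361.49×33.6) / (173.6 + 1727.7 + 361.49)
    = 121583 / 2262.8 ≈ 53.73 °C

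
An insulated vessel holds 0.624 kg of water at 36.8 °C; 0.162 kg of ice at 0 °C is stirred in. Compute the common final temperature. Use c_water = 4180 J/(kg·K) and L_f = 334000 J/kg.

Sum of m c ΔT and latent-heat terms is zero:
melt ice: 0.162×334000 = 54108
  meltwater 0→T: 0.162×4180×T = 677.16 T
  water: 2608.3(T − 36.8)
3285.5 T = 95986 − 54108 = 41878
T ≈ 12.75 °C (positive, so assuming full melt was valid).

T_f ≈ 12.7 °C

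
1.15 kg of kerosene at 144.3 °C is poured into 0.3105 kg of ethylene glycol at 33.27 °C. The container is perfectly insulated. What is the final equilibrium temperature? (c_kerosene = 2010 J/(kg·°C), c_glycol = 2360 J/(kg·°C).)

T_f ≈ 117.6 °C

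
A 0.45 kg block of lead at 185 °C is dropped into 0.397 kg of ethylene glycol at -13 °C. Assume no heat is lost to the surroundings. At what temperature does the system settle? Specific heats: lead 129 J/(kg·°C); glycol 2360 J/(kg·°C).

T_f ≈ -1.4 °C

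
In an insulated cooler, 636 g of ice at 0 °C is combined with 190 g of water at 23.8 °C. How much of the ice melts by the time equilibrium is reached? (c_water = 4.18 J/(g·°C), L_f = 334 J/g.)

Heat available from the water dropping to 0 °C: 190·4.18·23.8 = 18902 J.
To melt every bit of ice: 636·334 = 212424 J.
Since 18902 < 212424 J, not all the ice melts; equilibrium is at 0 °C.
Mass melted = 18902/334 ≈ 56.59 g.

m_melted ≈ 56.6 g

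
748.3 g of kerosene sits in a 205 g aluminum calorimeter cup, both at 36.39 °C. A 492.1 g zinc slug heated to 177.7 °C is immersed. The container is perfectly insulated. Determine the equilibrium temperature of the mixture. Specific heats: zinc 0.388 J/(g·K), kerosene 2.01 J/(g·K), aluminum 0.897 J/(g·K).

T_f ≈ 50.7 °C

Energy conservation, ΣQ = 0:
492.1·0.388·(T − 177.7) + 748.3·2.01·(T − 36.39) + 205·0.897·(T − 36.39) = 0
190.93(T − 177.7) + 1504.1(T − 36.39) + 183.88(T − 36.39) = 0
1878.9 T = 95354
T ≈ 50.75 °C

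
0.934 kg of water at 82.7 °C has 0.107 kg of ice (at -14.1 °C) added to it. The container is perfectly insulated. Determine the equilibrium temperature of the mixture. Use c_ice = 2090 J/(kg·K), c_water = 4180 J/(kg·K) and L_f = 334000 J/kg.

T_f ≈ 65.3 °C

Heat gained plus heat lost sum to zero:
ice -14.1→0 °C: 0.107·2090·14.1 = 3153.2
  melt ice: 0.107·334000 = 35738
  warm the meltwater: 447.26 T
  water: 3904.1(T − 82.7)
4351.4 T = 322871 − 38891 = 283980
T ≈ 65.26 °C. Since T > 0 °C, the all-ice-melts assumption holds.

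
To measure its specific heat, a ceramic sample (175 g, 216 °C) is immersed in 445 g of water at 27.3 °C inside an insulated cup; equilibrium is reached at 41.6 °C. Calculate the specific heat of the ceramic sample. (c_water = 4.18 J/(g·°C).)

c ≈ 0.872 J/(g·°C)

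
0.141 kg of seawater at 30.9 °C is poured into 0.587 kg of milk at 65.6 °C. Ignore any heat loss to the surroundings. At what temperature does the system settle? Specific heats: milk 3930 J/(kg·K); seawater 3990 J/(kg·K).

T_f ≈ 58.8 °C

Set heat shed by the hot body equal to heat absorbed by the cold body:
0.587*3930*(65.6 − T) = 0.141*3990*(T − 30.9)
2306.9(65.6 − T) = 562.59(T − 30.9)
2869.5 T = 168717  ⇒  T ≈ 58.80 °C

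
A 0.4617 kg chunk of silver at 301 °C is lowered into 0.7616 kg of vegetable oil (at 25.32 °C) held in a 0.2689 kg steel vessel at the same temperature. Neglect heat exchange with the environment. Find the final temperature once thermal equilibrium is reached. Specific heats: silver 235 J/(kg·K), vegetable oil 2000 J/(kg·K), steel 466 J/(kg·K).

T_f = Σ m_i c_i T_i / Σ m_i c_i:
T_f = (108.5·301 + 1523.2·25.32 + 125.31·25.32) / (108.5 + 1523.2 + 125.31)
    = 74399 / 1757 ≈ 42.34 °C

T_f ≈ 42.3 °C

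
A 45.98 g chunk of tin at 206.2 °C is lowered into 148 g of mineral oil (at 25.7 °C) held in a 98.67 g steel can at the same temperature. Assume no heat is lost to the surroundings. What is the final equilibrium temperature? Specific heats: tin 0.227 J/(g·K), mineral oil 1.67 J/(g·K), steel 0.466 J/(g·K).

T_f ≈ 31.9 °C

Taking heat into each body as positive, Σ m c ΔT = 0:
45.98×0.227×(T − 206.2) + 148×1.67×(T − 25.7) + 98.67×0.466×(T − 25.7) = 0
(10.44 + 247.16 + 45.98) T = 10.44×206.2 + 247.16×25.7 + 45.98×25.7
T = 9685.9/303.58 ≈ 31.91 °C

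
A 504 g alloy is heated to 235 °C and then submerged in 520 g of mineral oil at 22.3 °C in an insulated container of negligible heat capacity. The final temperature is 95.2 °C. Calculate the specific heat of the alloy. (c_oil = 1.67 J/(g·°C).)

c ≈ 0.898 J/(g·°C)

Heat lost by the alloy = heat gained by the oil:
504·c·(235 − 95.2) = 520·1.67·(95.2 − 22.3)
70459 c = 63306  ⇒  c ≈ 0.8985 J/(g·°C)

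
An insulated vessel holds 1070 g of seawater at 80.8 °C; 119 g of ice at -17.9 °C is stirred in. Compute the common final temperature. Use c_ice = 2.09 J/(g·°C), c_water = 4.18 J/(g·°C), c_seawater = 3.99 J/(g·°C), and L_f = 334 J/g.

Energy conservation, ΣQ = 0:
warm ice to 0 °C: 119×2.09×(0 − (-17.9)) = 4451.9; latent heat to melt: 119×334 = 39746; warm the meltwater: 497.42 T; seawater cools: 1070×3.99×(T − 80.8) = 4269.3(T − 80.8)
4766.7 T = 344959 − 44198 = 300762
T ≈ 63.10 °C. Since T > 0 °C, the all-ice-melts assumption holds.

T_f ≈ 63.1 °C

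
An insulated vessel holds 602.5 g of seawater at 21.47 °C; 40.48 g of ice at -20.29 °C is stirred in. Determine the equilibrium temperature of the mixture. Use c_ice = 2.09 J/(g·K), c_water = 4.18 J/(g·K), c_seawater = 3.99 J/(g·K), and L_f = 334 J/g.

Heat gained plus heat lost sum to zero:
warm ice to 0 °C: 40.48·2.09·(0 − (-20.29)) = 1716.6
  fusion: m_ice L_f = 40.48·334 = 13520
  warm the meltwater: 169.21 T
  seawater: 2404(T − 21.47)
2573.2 T = 51613 − 15237 = 36376
T ≈ 14.14 °C (positive, so assuming full melt was valid).

T_f ≈ 14.1 °C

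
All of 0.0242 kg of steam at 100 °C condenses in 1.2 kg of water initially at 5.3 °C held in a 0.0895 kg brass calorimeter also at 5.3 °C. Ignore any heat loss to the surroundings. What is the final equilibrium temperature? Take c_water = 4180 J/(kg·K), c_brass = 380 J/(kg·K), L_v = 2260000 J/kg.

T_f ≈ 17.8 °C

Heat gained plus heat lost sum to zero:
steam→water at 100 °C releases m L_v = 0.0242×2260000 = 54692
  condensate cools 100→T: 0.0242×4180×(T − 100) = 101.16(T − 100)
  water warms: 1.2×4180×(T − 5.3) = 5016(T − 5.3)
  brass cup: 0.0895×380×(T − 5.3) = 34.01(T − 5.3)
5151.2 T = 54692 + 10116 + 26765 = 91573
T ≈ 17.78 °C, under the boiling point, so the assumption holds.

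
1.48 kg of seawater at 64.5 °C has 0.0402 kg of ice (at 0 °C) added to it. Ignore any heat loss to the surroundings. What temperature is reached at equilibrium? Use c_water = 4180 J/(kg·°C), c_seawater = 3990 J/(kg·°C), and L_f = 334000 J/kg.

T_f ≈ 60.5 °C

Energy balance with sensible and latent terms:
latent heat to melt: 0.0402×334000 = 13427
  warm the meltwater: 168.04 T
  seawater cools: 1.48×3990×(T − 64.5) = 5905.2(T − 64.5)
6073.2 T = 380885 − 13427 = 367459
T ≈ 60.50 °C (positive, so assuming full melt was valid).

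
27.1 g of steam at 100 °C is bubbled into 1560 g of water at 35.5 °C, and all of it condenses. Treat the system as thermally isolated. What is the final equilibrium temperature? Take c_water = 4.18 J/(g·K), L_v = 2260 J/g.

Let T be the final temperature. ΣQ_i = 0:
steam→water at 100 °C releases m L_v = 27.1·2260 = 61246
  condensed water 100 °C→T: 113.28(T − 100)
  original water: 6520.8(T − 35.5)
6634.1 T = 61246 + 11328 + 231488 = 304062
T ≈ 45.83 °C — below 100 °C, confirming all the steam condensed.

T_f ≈ 45.8 °C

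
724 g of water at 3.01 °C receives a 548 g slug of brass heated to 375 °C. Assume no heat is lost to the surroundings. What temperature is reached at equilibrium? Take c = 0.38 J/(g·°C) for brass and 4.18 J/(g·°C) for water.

T_f ≈ 27.0 °C

Set heat shed by the hot body equal to heat absorbed by the cold body:
548×0.38×(375 − T) = 724×4.18×(T − 3.01)
208.24(375 − T) = 3026.3(T − 3.01)
3234.6 T = 87199  ⇒  T ≈ 26.96 °C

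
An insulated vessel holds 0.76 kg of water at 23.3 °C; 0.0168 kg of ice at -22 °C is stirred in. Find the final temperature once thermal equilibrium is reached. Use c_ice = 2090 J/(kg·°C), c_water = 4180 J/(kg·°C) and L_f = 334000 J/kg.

Heat gained plus heat lost sum to zero:
ice -22→0 °C: 0.0168·2090·22 = 772.46; latent heat to melt: 0.0168·334000 = 5611.2; warm the meltwater: 70.22 T; water cools: 0.76·4180·(T − 23.3) = 3176.8(T − 23.3)
3247 T = 74019 − 6383.7 = 67636
T ≈ 20.83 °C — above 0 °C, consistent with complete melting.

T_f ≈ 20.8 °C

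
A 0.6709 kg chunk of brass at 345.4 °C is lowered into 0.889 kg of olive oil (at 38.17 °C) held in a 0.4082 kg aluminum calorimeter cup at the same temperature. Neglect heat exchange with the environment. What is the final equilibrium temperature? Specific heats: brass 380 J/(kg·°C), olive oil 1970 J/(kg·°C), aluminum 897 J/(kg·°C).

T_f ≈ 71.2 °C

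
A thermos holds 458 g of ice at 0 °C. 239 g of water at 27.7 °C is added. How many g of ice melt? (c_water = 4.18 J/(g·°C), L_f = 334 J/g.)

m_melted ≈ 82.9 g

Heat available from the water dropping to 0 °C: 239×4.18×27.7 = 27673 J.
To melt every bit of ice: 458×334 = 152972 J.
27673 J < 152972 J, so only part of the ice melts and the system sits at 0 °C.
m_melted×334 = 27673  ⇒  m_melted ≈ 82.85 g.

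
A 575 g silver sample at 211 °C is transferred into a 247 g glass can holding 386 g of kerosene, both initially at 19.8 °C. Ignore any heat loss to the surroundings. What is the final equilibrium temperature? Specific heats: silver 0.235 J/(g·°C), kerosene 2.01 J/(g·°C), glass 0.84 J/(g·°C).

Conservation of energy gives ΣQ = 0:
575×0.235×(T − 211) + 386×2.01×(T − 19.8) + 247×0.84×(T − 19.8) = 0
1118.5 T = 47982
T = 47982 / 1118.5 = 42.9 °C

T_f ≈ 42.9 °C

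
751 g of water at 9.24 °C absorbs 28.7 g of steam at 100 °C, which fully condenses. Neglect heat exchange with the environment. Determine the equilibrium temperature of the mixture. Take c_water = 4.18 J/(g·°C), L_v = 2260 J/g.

T_f ≈ 32.5 °C

Taking heat into each body as positive, Σ m c ΔT = 0:
latent heat released on condensation: 28.7×2260 = 64862
  condensed water 100 °C→T: 119.97(T − 100)
  water warms: 751×4.18×(T − 9.24) = 3139.2(T − 9.24)
3259.1 T = 64862 + 11997 + 29006 = 105865
T ≈ 32.48 °C (< 100 °C, so full condensation is consistent).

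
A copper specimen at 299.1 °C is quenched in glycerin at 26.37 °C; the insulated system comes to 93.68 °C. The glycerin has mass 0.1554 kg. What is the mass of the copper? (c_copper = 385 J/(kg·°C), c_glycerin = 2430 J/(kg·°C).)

Setting the total heat transfer to zero:
m×385×(93.68 − 299.1) + 0.1554×2430×(93.68 − 26.37) = 0
-79087 m = -25418
m = -25418/-79087 ≈ 0.3214 kg

m ≈ 0.321 kg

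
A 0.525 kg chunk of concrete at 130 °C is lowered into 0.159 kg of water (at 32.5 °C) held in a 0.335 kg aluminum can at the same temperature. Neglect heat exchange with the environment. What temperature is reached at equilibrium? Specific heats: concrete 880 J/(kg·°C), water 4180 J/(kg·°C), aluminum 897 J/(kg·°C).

Heat gained plus heat lost sum to zero:
0.525·880·(T − 130) + 0.159·4180·(T − 32.5) + 0.335·897·(T − 32.5) = 0
462(T − 130) + 664.62(T − 32.5) + 300.5(T − 32.5) = 0
(462 + 664.62 + 300.5) T = 462·130 + 664.62·32.5 + 300.5·32.5
T = 91426 / 1427.1 = 64.1 °C

T_f ≈ 64.1 °C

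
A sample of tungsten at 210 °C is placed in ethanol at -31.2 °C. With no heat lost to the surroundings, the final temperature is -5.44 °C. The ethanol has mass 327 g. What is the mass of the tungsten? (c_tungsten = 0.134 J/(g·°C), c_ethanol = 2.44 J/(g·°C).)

|Q_tungsten| = |Q_ethanol|:
m×0.134×(210 − -5.44) = 327×2.44×(-5.44 − (-31.2))
28.87 m = 20553  ⇒  m ≈ 712 g

m ≈ 712 g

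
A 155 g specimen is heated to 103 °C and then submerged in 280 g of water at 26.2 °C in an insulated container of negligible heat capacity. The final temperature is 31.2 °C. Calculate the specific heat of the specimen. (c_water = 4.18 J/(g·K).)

c ≈ 0.526 J/(g·K)

m_s c (T_s − T_f) = m_water c_water (T_f − T_0):
155×c×(103 − 31.2) = 280×4.18×(31.2 − 26.2)
11129 c = 5852  ⇒  c ≈ 0.5258 J/(g·K)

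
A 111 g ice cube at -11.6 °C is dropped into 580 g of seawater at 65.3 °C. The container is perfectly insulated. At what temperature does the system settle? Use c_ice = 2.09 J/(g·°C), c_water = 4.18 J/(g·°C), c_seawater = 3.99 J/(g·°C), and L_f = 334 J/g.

Setting the total heat transfer to zero:
warm ice to 0 °C: 111×2.09×(0 − (-11.6)) = 2691.1; latent heat to melt: 111×334 = 37074; meltwater 0→T: 111×4.18×T = 463.98 T; seawater: 2314.2(T − 65.3)
2778.2 T = 151117 − 39765 = 111352
T ≈ 40.08 °C — above 0 °C, consistent with complete melting.

T_f ≈ 40.1 °C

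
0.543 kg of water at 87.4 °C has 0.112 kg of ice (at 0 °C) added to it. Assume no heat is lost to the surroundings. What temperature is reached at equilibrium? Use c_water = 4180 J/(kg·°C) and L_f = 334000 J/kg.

T_f ≈ 58.8 °C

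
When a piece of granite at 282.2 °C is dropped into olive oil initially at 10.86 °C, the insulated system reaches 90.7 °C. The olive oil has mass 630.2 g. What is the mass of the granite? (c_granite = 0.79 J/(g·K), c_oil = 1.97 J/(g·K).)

m ≈ 655 g

Setting the total heat transfer to zero:
m×0.79×(90.7 − 282.2) + 630.2×1.97×(90.7 − 10.86) = 0
-151.28 m = -99121
m = -99121/-151.28 ≈ 655.2 g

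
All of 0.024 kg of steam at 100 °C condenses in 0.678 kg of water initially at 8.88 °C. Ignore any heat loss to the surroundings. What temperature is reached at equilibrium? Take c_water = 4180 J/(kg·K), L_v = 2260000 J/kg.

T_f ≈ 30.5 °C

Net heat exchanged in the isolated system is zero:
latent heat released on condensation: 0.024×2260000 = 54240
  condensed water 100 °C→T: 100.32(T − 100)
  original water: 2834(T − 8.88)
2934.4 T = 54240 + 10032 + 25166 = 89438
T ≈ 30.48 °C (< 100 °C, so full condensation is consistent).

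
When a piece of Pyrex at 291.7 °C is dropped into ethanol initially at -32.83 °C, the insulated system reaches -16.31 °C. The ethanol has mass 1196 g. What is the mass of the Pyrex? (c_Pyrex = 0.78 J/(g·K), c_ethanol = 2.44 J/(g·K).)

m ≈ 201 g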